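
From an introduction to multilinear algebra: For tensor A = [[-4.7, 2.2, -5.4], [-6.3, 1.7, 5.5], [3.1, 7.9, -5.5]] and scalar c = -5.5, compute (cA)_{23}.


Scalar multiplication: (cA)_{ij} = c * A_{ij}.
c = -5.5
A_{23} = 5.5
(cA)_{23} = -5.5 * 5.5 = -30.25

-30.25


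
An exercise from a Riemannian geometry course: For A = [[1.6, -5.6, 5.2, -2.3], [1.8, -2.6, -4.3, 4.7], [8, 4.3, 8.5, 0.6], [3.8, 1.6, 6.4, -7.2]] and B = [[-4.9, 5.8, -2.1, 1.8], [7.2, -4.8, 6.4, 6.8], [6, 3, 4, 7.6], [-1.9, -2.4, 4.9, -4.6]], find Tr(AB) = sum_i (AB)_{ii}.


Tr(AB) = sum_i (AB)_{ii} where (AB)_{ii} = sum_k A_{ik} B_{ki}.
(AB)_{11} = 1.6*-4.9 + -5.6*7.2 + 5.2*6 + -2.3*-1.9 = -12.59
(AB)_{22} = 1.8*5.8 + -2.6*-4.8 + -4.3*3 + 4.7*-2.4 = -1.26
(AB)_{33} = 8*-2.1 + 4.3*6.4 + 8.5*4 + 0.6*4.9 = 47.66
(AB)_{44} = 3.8*1.8 + 1.6*6.8 + 6.4*7.6 + -7.2*-4.6 = 99.48
Tr(AB) = -12.59 + -1.26 + 47.66 + 99.48 = 133.29

133.29


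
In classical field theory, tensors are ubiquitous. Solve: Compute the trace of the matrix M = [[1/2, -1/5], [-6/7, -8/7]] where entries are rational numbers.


The trace is the sum of diagonal entries.
Diagonal: M[1,1] = 1/2, M[2,2] = -8/7
Tr(M) = 1/2 + -8/7
Computing step by step:
After adding M[1,1]: 1/2
After adding M[2,2]: -9/14
Tr(M) = -9/14

-9/14


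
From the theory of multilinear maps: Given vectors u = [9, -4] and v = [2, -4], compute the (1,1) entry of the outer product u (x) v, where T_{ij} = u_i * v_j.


The outer product entry T_{ij} = u_i * v_j.
We need i=1, j=1.
u_1 = 9, v_1 = 2
T_{1,1} = 9 * 2 = 18

18


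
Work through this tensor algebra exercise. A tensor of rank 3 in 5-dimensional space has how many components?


The number of components of a rank-r tensor in d dimensions is d^r.
Here d = 5 and r = 3.
5^3 = 125

125


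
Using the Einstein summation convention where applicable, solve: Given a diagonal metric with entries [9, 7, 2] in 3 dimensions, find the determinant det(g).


For a diagonal metric, the determinant is the product of diagonal entries.
Diagonal entries: 9, 7, 2
det(g) = 9 * 7 * 2 = 126

126


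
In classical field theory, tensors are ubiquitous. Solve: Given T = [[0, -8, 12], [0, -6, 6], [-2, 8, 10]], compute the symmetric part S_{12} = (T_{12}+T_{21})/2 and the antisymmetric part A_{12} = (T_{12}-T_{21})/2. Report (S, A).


T_{12} = -8
T_{21} = 0
S_{12} = (-8 + 0)/2 = -8/2 = -4
A_{12} = (-8 - 0)/2 = -8/2 = -4
Check: S + A = -4 + -4 = -8 = T_{12}.

(-4, -4)


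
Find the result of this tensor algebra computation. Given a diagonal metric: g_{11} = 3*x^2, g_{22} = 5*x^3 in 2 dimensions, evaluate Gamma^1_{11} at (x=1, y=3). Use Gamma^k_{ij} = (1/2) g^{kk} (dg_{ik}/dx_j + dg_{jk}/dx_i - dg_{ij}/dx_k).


For a diagonal metric, Gamma^k_{ij} = (1/2) g^{kk} (dg_{ik}/dx_j + dg_{jk}/dx_i - dg_{ij}/dx_k).
The metric is diagonal, so g_{ab} = 0 for a != b.
At the given point: g_{11} = 3, g_{22} = 5
g^{11} = 1/3
dg_{11}/dx_1 = dg_{11}/dx_1 = 6
dg_{11}/dx_1 = dg_{11}/dx_1 = 6
dg_{11}/dx_1 = dg_{11}/dx_1 = 6
Numerator = 6 + 6 - 6 = 6
Gamma^1_{11} = 6 / (2 * 3) = 1

1


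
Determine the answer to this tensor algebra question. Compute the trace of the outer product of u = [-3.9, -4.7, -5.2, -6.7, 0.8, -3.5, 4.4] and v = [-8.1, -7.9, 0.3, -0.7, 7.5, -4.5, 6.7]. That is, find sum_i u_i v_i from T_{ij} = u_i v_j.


The outer product gives T_{ij} = u_i v_j.
The trace (contraction) is Tr(T) = sum_i T_{ii} = sum_i u_i v_i.
Diagonal entries:
T_{11} = u_1 * v_1 = -3.9 * -8.1 = 31.59
T_{22} = u_2 * v_2 = -4.7 * -7.9 = 37.13
T_{33} = u_3 * v_3 = -5.2 * 0.3 = -1.56
T_{44} = u_4 * v_4 = -6.7 * -0.7 = 4.69
T_{55} = u_5 * v_5 = 0.8 * 7.5 = 6
T_{66} = u_6 * v_6 = -3.5 * -4.5 = 15.75
T_{77} = u_7 * v_7 = 4.4 * 6.7 = 29.48
Tr(T) = 31.59 + 37.13 + -1.56 + 4.69 + 6 + 15.75 + 29.48 = 123.08

123.08


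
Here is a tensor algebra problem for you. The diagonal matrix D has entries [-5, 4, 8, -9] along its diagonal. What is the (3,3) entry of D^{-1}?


For a diagonal matrix, the inverse has entries (D^{-1})_{ii} = 1/d_{ii}.
The diagonal entries are: d_{11} = -5, d_{22} = 4, d_{33} = 8, d_{44} = -9
We need (D^{-1})_{33} = 1/d_{33} = 1/8 = 1/8

1/8


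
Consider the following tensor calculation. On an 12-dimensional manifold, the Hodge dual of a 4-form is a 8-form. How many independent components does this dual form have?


The Hodge dual of a p-form on an n-dimensional manifold is an (n-p)-form.
n = 12, p = 4, so dual degree = 12 - 4 = 8
The number of components is C(n, n-p) = C(12, 8) = 495

495


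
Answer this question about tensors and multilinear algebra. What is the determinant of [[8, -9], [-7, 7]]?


For a 2x2 matrix [[a, b], [c, d]], det = a*d - b*c.
a = 8, b = -9, c = -7, d = 7
a*d = 8 * 7 = 56
b*c = -9 * -7 = 63
det = 56 - 63 = -7

-7


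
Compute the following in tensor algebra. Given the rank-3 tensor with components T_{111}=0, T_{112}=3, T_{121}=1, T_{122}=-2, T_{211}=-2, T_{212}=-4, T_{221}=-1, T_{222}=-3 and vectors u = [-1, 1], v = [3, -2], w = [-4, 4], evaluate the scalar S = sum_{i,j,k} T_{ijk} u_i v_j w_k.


S = sum over i,j,k of T_{ijk} u_i v_j w_k. Expanding all 8 terms:
T_{111}*u_1*v_1*w_1 = 0*-1*3*-4 = 0  (running total: 0)
T_{112}*u_1*v_1*w_2 = 3*-1*3*4 = -36  (running total: -36)
T_{121}*u_1*v_2*w_1 = 1*-1*-2*-4 = -8  (running total: -44)
T_{122}*u_1*v_2*w_2 = -2*-1*-2*4 = -16  (running total: -60)
T_{211}*u_2*v_1*w_1 = -2*1*3*-4 = 24  (running total: -36)
T_{212}*u_2*v_1*w_2 = -4*1*3*4 = -48  (running total: -84)
T_{221}*u_2*v_2*w_1 = -1*1*-2*-4 = -8  (running total: -92)
T_{222}*u_2*v_2*w_2 = -3*1*-2*4 = 24  (running total: -68)
S = -68

-68


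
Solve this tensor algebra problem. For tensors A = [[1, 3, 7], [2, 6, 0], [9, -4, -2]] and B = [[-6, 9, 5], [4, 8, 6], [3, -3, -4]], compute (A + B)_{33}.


Tensor addition is component-wise: (A + B)_{ij} = A_{ij} + B_{ij}.
A_{33} = -2
B_{33} = -4
(A + B)_{33} = -2 + -4 = -6

-6


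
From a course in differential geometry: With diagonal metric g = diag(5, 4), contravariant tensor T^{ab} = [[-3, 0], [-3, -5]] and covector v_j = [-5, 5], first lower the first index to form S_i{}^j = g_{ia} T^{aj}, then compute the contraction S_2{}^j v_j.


Step 1: lower the first index. For a diagonal metric, g_{ia} T^{aj} = g_{ii} T^{ij} (no sum on i).
g_{22} = 4
S_2{}^1 = 4 * T^{21} = 4 * -3 = -12
S_2{}^2 = 4 * T^{22} = 4 * -5 = -20
Step 2: contract S_2{}^j with v_j.
S_2{}^1 * v_1 = -12 * -5 = 60
S_2{}^2 * v_2 = -20 * 5 = -100
Result = 60 + -100 = -40

-40


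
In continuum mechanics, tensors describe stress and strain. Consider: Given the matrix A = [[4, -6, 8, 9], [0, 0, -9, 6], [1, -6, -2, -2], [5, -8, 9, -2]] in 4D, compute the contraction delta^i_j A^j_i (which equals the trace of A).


The contraction (trace) of a rank-2 tensor is the sum of its diagonal elements.
Diagonal entries: A[1,1] = 4, A[2,2] = 0, A[3,3] = -2, A[4,4] = -2
Tr(A) = 4 + 0 + -2 + -2 = 0

0


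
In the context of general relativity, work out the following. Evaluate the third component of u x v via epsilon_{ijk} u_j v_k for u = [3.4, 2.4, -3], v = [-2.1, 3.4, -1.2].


(u x v)_3 = sum_{j,k} epsilon_{3jk} u_j v_k. Only permutations of (1,2,3) contribute; the two non-zero terms are:
eps_{312} u_1 v_2 = 1 * 3.4 * 3.4 = 11.56
eps_{321} u_2 v_1 = -1 * 2.4 * -2.1 = 5.04
(u x v)_3 = 16.6

16.6


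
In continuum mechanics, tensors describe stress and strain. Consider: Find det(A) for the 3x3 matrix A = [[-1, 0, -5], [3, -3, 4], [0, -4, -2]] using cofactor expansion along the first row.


Expanding along the first row, det(A) = a11*M_11 - a12*M_12 + a13*M_13, where M_1j is the (1,j) minor.
Minor M_11 = -3*-2 - 4*-4 = 22
Minor M_12 = 3*-2 - 4*0 = -6
Minor M_13 = 3*-4 - -3*0 = -12
det = -1*(22) - 0*(-6) + -5*(-12)
    = -22 - 0 + 60
    = 38

38


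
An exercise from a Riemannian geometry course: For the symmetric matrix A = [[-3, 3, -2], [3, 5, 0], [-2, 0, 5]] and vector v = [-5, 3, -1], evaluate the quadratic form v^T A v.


First compute Av:
(Av)_1 = -3*-5 + 3*3 + -2*-1 = 26
(Av)_2 = 3*-5 + 5*3 + 0*-1 = 0
(Av)_3 = -2*-5 + 0*3 + 5*-1 = 5
Av = [26, 0, 5]
Then v^T (Av) = -5*26 + 3*0 + -1*5
= -130 + 0 + -5 = -135

-135


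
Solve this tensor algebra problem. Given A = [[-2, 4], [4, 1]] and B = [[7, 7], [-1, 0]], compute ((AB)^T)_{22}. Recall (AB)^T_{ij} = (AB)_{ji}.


(AB)^T_{ij} = (AB)_{ji} = sum_k A_{jk} B_{ki}.
For i=2, j=2 we need (AB)_{22}:
A_{21} * B_{12} = 4 * 7 = 28
A_{22} * B_{22} = 1 * 0 = 0
Sum = 28 + 0 = 28

28


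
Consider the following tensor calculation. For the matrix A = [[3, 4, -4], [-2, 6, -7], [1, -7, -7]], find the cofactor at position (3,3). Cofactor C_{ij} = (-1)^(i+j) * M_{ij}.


To find cofactor C_{33}, delete row 3 and column 3.
The resulting 2x2 submatrix is: [[3, 4], [-2, 6]]
Minor M_{33} = 3*6 - 4*-2
  = 18 - -8 = 26
Sign = (-1)^(3+3) = (-1)^6 = 1
Cofactor C_{33} = 1 * 26 = 26

26


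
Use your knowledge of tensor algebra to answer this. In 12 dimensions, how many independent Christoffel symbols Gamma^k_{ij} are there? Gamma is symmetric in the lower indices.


Christoffel symbols Gamma^k_{ij} are symmetric in i,j, so there are d * d(d+1)/2 independent symbols.
d = 12
d(d+1)/2 = 12 * 13 / 2 = 78
Total = 12 * 78 = 936

936


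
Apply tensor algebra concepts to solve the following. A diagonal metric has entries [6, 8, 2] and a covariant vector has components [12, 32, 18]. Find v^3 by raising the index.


To raise an index with a diagonal metric: v^i = v_i / g_{ii}.
For index 3: v_3 = 18, g_{33} = 2
v^3 = 18 / 2 = 9

9


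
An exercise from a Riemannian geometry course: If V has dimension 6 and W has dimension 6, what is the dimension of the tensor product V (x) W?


The dimension of a tensor product is the product of dimensions.
dim(V) = 6, dim(W) = 6
dim(V (x) W) = 6 * 6 = 36

36


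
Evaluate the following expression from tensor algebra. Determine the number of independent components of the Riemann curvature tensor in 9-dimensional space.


The Riemann tensor in d dimensions has d^2(d^2 - 1)/12 independent components.
d = 9, so d^2 = 81
d^2 - 1 = 80
d^2(d^2 - 1) = 81 * 80 = 6480
Divide by 12: 6480 / 12 = 540

540


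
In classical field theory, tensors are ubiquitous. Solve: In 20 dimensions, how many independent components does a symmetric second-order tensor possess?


A symmetric rank-2 tensor in d dimensions has d(d+1)/2 independent components.
d = 20
d(d+1)/2 = 20 * 21 / 2 = 420 / 2 = 210

210


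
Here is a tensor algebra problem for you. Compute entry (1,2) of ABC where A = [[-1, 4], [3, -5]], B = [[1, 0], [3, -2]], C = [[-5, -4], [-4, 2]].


(ABC)_{12} = sum_m (AB)_{1m} C_{m2}. First compute row 1 of AB.
(AB)_{11} = -1*1 + 4*3 = 11
(AB)_{12} = -1*0 + 4*-2 = -8
Now contract with column 2 of C:
(AB)_{11} * C_{12} = 11 * -4 = -44
(AB)_{12} * C_{22} = -8 * 2 = -16
(ABC)_{12} = -44 + -16 = -60

-60


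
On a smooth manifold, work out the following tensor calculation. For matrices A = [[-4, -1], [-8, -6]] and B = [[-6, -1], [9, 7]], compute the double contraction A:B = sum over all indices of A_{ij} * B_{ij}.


A:B = sum over all i,j of A_{ij} * B_{ij}.
Row 1: -4*-6=24, -1*-1=1 => row sum = 25
Row 2: -8*9=-72, -6*7=-42 => row sum = -114
Total = 25 + -114 = -89

-89


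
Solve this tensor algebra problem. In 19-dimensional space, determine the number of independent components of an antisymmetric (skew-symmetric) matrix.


An antisymmetric rank-2 tensor satisfies A_{ij} = -A_{ji}, so diagonal entries are zero.
The independent components are the upper-triangular entries: C(n, 2) = n(n-1)/2.
n = 19
C(19, 2) = 19 * 18 / 2 = 342 / 2 = 171

171


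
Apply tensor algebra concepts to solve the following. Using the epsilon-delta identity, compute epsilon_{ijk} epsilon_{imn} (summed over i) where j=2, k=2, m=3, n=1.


Using the identity: epsilon_{ijk} epsilon_{imn} = delta_{jm} delta_{kn} - delta_{jn} delta_{km}.
delta_{23} = 0
delta_{21} = 0
delta_{21} = 0
delta_{23} = 0
Result = 0 * 0 - 0 * 0 = 0 - 0 = 0

0


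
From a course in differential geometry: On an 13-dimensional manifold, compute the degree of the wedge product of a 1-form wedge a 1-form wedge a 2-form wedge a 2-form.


The degree of a wedge product is the sum of the degrees of the individual forms.
Degrees: 1, 1, 2, 2
Total degree = 1 + 1 + 2 + 2 = 6

6


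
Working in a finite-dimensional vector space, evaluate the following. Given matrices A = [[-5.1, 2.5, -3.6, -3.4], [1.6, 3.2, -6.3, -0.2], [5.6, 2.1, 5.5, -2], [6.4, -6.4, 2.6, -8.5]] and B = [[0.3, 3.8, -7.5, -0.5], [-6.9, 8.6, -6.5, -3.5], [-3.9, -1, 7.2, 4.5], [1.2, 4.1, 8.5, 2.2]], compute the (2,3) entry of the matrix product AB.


(AB)_{ij} = sum_k A_{ik} B_{kj}.
For i=2, j=3:
A_{21} * B_{13} = 1.6 * -7.5 = -12
A_{22} * B_{23} = 3.2 * -6.5 = -20.8
A_{23} * B_{33} = -6.3 * 7.2 = -45.36
A_{24} * B_{43} = -0.2 * 8.5 = -1.7
Sum = -12 + -20.8 + -45.36 + -1.7 = -79.86

-79.86


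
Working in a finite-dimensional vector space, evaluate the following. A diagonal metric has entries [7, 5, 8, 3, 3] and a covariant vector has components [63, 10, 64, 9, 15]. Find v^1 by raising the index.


To raise an index with a diagonal metric: v^i = v_i / g_{ii}.
For index 1: v_1 = 63, g_{11} = 7
v^1 = 63 / 7 = 9

9


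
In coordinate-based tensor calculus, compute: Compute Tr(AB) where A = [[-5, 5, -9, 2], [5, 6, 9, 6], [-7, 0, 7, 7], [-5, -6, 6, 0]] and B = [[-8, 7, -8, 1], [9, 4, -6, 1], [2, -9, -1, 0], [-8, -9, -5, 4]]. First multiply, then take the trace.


Tr(AB) = sum_i (AB)_{ii} where (AB)_{ii} = sum_k A_{ik} B_{ki}.
(AB)_{11} = -5*-8 + 5*9 + -9*2 + 2*-8 = 51
(AB)_{22} = 5*7 + 6*4 + 9*-9 + 6*-9 = -76
(AB)_{33} = -7*-8 + 0*-6 + 7*-1 + 7*-5 = 14
(AB)_{44} = -5*1 + -6*1 + 6*0 + 0*4 = -11
Tr(AB) = 51 + -76 + 14 + -11 = -22

-22


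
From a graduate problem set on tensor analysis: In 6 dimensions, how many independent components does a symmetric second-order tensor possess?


A symmetric rank-2 tensor in d dimensions has d(d+1)/2 independent components.
d = 6
d(d+1)/2 = 6 * 7 / 2 = 42 / 2 = 21

21


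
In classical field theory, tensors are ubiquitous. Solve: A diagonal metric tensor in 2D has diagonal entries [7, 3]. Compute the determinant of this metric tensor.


For a diagonal metric, the determinant is the product of diagonal entries.
Diagonal entries: 7, 3
det(g) = 7 * 3 = 21

21


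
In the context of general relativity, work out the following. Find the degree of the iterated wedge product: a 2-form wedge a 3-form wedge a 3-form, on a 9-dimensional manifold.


The degree of a wedge product is the sum of the degrees of the individual forms.
Degrees: 2, 3, 3
Total degree = 2 + 3 + 3 = 8

8


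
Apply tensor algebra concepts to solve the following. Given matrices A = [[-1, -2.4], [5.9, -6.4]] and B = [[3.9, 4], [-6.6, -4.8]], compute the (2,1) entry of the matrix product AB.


(AB)_{ij} = sum_k A_{ik} B_{kj}.
For i=2, j=1:
A_{21} * B_{11} = 5.9 * 3.9 = 23.01
A_{22} * B_{21} = -6.4 * -6.6 = 42.24
Sum = 23.01 + 42.24 = 65.25

65.25


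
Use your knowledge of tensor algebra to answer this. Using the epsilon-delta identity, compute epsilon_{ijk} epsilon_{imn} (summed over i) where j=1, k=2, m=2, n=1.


Using the identity: epsilon_{ijk} epsilon_{imn} = delta_{jm} delta_{kn} - delta_{jn} delta_{km}.
delta_{12} = 0
delta_{21} = 0
delta_{11} = 1
delta_{22} = 1
Result = 0 * 0 - 1 * 1 = 0 - 1 = -1

-1


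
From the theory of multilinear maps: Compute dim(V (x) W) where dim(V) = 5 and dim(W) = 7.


The dimension of a tensor product is the product of dimensions.
dim(V) = 5, dim(W) = 7
dim(V (x) W) = 5 * 7 = 35

35


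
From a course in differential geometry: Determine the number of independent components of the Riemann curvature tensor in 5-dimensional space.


The Riemann tensor in d dimensions has d^2(d^2 - 1)/12 independent components.
d = 5, so d^2 = 25
d^2 - 1 = 24
d^2(d^2 - 1) = 25 * 24 = 600
Divide by 12: 600 / 12 = 50

50


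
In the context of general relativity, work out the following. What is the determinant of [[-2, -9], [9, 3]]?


For a 2x2 matrix [[a, b], [c, d]], det = a*d - b*c.
a = -2, b = -9, c = 9, d = 3
a*d = -2 * 3 = -6
b*c = -9 * 9 = -81
det = -6 - -81 = 75

75


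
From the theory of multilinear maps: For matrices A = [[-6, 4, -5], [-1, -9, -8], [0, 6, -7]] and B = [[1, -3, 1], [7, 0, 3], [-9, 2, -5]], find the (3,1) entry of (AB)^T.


(AB)^T_{ij} = (AB)_{ji} = sum_k A_{jk} B_{ki}.
For i=3, j=1 we need (AB)_{13}:
A_{11} * B_{13} = -6 * 1 = -6
A_{12} * B_{23} = 4 * 3 = 12
A_{13} * B_{33} = -5 * -5 = 25
Sum = -6 + 12 + 25 = 31

31


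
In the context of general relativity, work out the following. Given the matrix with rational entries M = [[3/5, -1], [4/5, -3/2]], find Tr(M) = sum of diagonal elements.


The trace is the sum of diagonal entries.
Diagonal: M[1,1] = 3/5, M[2,2] = -3/2
Tr(M) = 3/5 + -3/2
Computing step by step:
After adding M[1,1]: 3/5
After adding M[2,2]: -9/10
Tr(M) = -9/10

-9/10


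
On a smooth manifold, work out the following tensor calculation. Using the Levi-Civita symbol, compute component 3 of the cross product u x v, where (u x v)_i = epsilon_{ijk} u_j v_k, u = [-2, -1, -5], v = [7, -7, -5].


(u x v)_3 = sum_{j,k} epsilon_{3jk} u_j v_k. Only permutations of (1,2,3) contribute; the two non-zero terms are:
eps_{312} u_1 v_2 = 1 * -2 * -7 = 14
eps_{321} u_2 v_1 = -1 * -1 * 7 = 7
(u x v)_3 = 21

21


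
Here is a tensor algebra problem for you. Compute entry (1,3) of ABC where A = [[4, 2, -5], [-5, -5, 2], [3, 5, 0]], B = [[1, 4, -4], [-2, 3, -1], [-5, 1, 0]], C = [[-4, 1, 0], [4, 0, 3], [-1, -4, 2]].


(ABC)_{13} = sum_m (AB)_{1m} C_{m3}. First compute row 1 of AB.
(AB)_{11} = 4*1 + 2*-2 + -5*-5 = 25
(AB)_{12} = 4*4 + 2*3 + -5*1 = 17
(AB)_{13} = 4*-4 + 2*-1 + -5*0 = -18
Now contract with column 3 of C:
(AB)_{11} * C_{13} = 25 * 0 = 0
(AB)_{12} * C_{23} = 17 * 3 = 51
(AB)_{13} * C_{33} = -18 * 2 = -36
(ABC)_{13} = 0 + 51 + -36 = 15

15


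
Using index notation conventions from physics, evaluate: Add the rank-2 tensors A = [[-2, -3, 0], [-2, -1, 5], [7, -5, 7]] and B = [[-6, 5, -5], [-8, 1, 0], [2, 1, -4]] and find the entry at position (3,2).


Tensor addition is component-wise: (A + B)_{ij} = A_{ij} + B_{ij}.
A_{32} = -5
B_{32} = 1
(A + B)_{32} = -5 + 1 = -4

-4


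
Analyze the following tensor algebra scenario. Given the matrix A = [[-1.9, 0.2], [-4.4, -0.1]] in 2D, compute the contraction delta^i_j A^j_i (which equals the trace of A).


The contraction (trace) of a rank-2 tensor is the sum of its diagonal elements.
Diagonal entries: A[1,1] = -1.9, A[2,2] = -0.1
Tr(A) = -1.9 + -0.1 = -2

-2


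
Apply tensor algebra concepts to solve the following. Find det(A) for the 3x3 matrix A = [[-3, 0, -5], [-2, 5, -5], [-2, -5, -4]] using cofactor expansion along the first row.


Expanding along the first row, det(A) = a11*M_11 - a12*M_12 + a13*M_13, where M_1j is the (1,j) minor.
Minor M_11 = 5*-4 - -5*-5 = -45
Minor M_12 = -2*-4 - -5*-2 = -2
Minor M_13 = -2*-5 - 5*-2 = 20
det = -3*(-45) - 0*(-2) + -5*(20)
    = 135 - 0 + -100
    = 35

35


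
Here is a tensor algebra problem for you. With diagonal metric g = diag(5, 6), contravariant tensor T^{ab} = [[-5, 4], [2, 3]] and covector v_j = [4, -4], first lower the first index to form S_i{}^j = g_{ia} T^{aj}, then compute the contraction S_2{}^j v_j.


Step 1: lower the first index. For a diagonal metric, g_{ia} T^{aj} = g_{ii} T^{ij} (no sum on i).
g_{22} = 6
S_2{}^1 = 6 * T^{21} = 6 * 2 = 12
S_2{}^2 = 6 * T^{22} = 6 * 3 = 18
Step 2: contract S_2{}^j with v_j.
S_2{}^1 * v_1 = 12 * 4 = 48
S_2{}^2 * v_2 = 18 * -4 = -72
Result = 48 + -72 = -24

-24


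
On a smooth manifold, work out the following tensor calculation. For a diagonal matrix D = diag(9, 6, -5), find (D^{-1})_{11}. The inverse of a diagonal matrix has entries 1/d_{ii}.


For a diagonal matrix, the inverse has entries (D^{-1})_{ii} = 1/d_{ii}.
The diagonal entries are: d_{11} = 9, d_{22} = 6, d_{33} = -5
We need (D^{-1})_{11} = 1/d_{11} = 1/9 = 1/9

1/9


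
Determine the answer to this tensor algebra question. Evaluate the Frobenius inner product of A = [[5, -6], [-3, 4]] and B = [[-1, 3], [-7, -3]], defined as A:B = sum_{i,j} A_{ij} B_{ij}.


A:B = sum over all i,j of A_{ij} * B_{ij}.
Row 1: 5*-1=-5, -6*3=-18 => row sum = -23
Row 2: -3*-7=21, 4*-3=-12 => row sum = 9
Total = -23 + 9 = -14

-14


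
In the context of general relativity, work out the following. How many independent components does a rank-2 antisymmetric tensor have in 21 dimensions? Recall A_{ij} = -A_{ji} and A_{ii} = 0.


An antisymmetric rank-2 tensor satisfies A_{ij} = -A_{ji}, so diagonal entries are zero.
The independent components are the upper-triangular entries: C(n, 2) = n(n-1)/2.
n = 21
C(21, 2) = 21 * 20 / 2 = 420 / 2 = 210

210


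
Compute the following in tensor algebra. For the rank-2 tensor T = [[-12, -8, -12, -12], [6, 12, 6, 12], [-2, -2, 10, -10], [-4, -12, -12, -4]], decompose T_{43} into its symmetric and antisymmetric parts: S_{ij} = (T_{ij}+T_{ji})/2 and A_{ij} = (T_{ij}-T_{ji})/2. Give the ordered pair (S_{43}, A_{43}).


T_{43} = -12
T_{34} = -10
S_{43} = (-12 + -10)/2 = -22/2 = -11
A_{43} = (-12 - -10)/2 = -2/2 = -1
Check: S + A = -11 + -1 = -12 = T_{43}.

(-11, -1)


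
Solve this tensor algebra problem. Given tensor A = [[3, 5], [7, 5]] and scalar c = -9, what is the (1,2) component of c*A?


Scalar multiplication: (cA)_{ij} = c * A_{ij}.
c = -9
A_{12} = 5
(cA)_{12} = -9 * 5 = -45

-45


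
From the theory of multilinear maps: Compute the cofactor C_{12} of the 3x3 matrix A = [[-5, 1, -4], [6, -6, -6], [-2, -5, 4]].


To find cofactor C_{12}, delete row 1 and column 2.
The resulting 2x2 submatrix is: [[6, -6], [-2, 4]]
Minor M_{12} = 6*4 - -6*-2
  = 24 - 12 = 12
Sign = (-1)^(1+2) = (-1)^3 = -1
Cofactor C_{12} = -1 * 12 = -12

-12


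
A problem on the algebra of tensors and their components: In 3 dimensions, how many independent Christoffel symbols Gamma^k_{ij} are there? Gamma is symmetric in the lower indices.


Christoffel symbols Gamma^k_{ij} are symmetric in i,j, so there are d * d(d+1)/2 independent symbols.
d = 3
d(d+1)/2 = 3 * 4 / 2 = 6
Total = 3 * 6 = 18

18


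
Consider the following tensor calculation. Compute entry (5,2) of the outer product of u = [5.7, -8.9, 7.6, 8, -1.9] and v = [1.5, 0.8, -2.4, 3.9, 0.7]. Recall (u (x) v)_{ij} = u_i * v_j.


The outer product entry T_{ij} = u_i * v_j.
We need i=5, j=2.
u_5 = -1.9, v_2 = 0.8
T_{5,2} = -1.9 * 0.8 = -1.52

-1.52


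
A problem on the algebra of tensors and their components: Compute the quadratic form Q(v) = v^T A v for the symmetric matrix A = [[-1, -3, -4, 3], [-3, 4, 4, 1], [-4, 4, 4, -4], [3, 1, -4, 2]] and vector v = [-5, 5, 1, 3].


First compute Av:
(Av)_1 = -1*-5 + -3*5 + -4*1 + 3*3 = -5
(Av)_2 = -3*-5 + 4*5 + 4*1 + 1*3 = 42
(Av)_3 = -4*-5 + 4*5 + 4*1 + -4*3 = 32
(Av)_4 = 3*-5 + 1*5 + -4*1 + 2*3 = -8
Av = [-5, 42, 32, -8]
Then v^T (Av) = -5*-5 + 5*42 + 1*32 + 3*-8
= 25 + 210 + 32 + -24 = 243

243


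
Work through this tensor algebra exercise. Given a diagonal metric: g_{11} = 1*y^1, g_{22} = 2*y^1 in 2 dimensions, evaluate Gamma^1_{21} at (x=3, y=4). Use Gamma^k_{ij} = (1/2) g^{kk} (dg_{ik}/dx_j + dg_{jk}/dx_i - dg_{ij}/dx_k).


For a diagonal metric, Gamma^k_{ij} = (1/2) g^{kk} (dg_{ik}/dx_j + dg_{jk}/dx_i - dg_{ij}/dx_k).
The metric is diagonal, so g_{ab} = 0 for a != b.
At the given point: g_{11} = 4, g_{22} = 8
g^{11} = 1/4
dg_{21}/dx_1 = 0 (off-diagonal)
dg_{11}/dx_2 = dg_{11}/dx_2 = 1
dg_{21}/dx_1 = 0 (off-diagonal)
Numerator = 0 + 1 - 0 = 1
Gamma^1_{21} = 1 / (2 * 4) = 1/8

1/8


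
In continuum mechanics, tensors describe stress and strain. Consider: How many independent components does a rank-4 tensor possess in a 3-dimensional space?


The number of components of a rank-r tensor in d dimensions is d^r.
Here d = 3 and r = 4.
3^4 = 81

81


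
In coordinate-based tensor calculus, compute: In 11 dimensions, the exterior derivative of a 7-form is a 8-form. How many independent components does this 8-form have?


The exterior derivative of a p-form is a (p+1)-form.
Its number of independent components is C(n, p+1).
n = 11, p+1 = 8
C(11, 8) = 165

165


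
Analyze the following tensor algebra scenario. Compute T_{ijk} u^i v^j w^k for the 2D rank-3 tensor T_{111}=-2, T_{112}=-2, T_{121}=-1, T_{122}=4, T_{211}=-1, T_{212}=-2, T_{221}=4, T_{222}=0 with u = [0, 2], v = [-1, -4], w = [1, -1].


S = sum over i,j,k of T_{ijk} u_i v_j w_k. Expanding all 8 terms:
T_{111}*u_1*v_1*w_1 = -2*0*-1*1 = 0  (running total: 0)
T_{112}*u_1*v_1*w_2 = -2*0*-1*-1 = 0  (running total: 0)
T_{121}*u_1*v_2*w_1 = -1*0*-4*1 = 0  (running total: 0)
T_{122}*u_1*v_2*w_2 = 4*0*-4*-1 = 0  (running total: 0)
T_{211}*u_2*v_1*w_1 = -1*2*-1*1 = 2  (running total: 2)
T_{212}*u_2*v_1*w_2 = -2*2*-1*-1 = -4  (running total: -2)
T_{221}*u_2*v_2*w_1 = 4*2*-4*1 = -32  (running total: -34)
T_{222}*u_2*v_2*w_2 = 0*2*-4*-1 = 0  (running total: -34)
S = -34

-34


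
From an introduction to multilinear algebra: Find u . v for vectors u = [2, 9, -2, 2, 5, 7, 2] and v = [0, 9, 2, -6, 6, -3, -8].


The inner product u . v = sum of u_i * v_i.
Term-by-term: 2 * 0, 9 * 9, -2 * 2, 2 * -6, 5 * 6, 7 * -3, 2 * -8
Products: 0, 81, -4, -12, 30, -21, -16
Sum = 0 + 81 + -4 + -12 + 30 + -21 + -16 = 58

58


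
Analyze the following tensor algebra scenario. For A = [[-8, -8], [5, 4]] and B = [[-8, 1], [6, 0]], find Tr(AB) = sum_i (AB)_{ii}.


Tr(AB) = sum_i (AB)_{ii} where (AB)_{ii} = sum_k A_{ik} B_{ki}.
(AB)_{11} = -8*-8 + -8*6 = 16
(AB)_{22} = 5*1 + 4*0 = 5
Tr(AB) = 16 + 5 = 21

21


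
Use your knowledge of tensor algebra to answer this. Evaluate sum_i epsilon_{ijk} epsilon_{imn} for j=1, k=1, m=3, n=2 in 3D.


Using the identity: epsilon_{ijk} epsilon_{imn} = delta_{jm} delta_{kn} - delta_{jn} delta_{km}.
delta_{13} = 0
delta_{12} = 0
delta_{12} = 0
delta_{13} = 0
Result = 0 * 0 - 0 * 0 = 0 - 0 = 0

0


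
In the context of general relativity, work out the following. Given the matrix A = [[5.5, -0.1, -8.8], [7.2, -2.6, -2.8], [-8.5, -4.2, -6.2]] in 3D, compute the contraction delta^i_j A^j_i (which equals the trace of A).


The contraction (trace) of a rank-2 tensor is the sum of its diagonal elements.
Diagonal entries: A[1,1] = 5.5, A[2,2] = -2.6, A[3,3] = -6.2
Tr(A) = 5.5 + -2.6 + -6.2 = -3.3

-3.3


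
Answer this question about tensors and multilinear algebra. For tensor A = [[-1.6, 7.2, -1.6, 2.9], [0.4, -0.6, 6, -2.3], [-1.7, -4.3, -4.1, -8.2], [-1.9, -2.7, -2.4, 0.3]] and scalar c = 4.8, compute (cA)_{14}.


Scalar multiplication: (cA)_{ij} = c * A_{ij}.
c = 4.8
A_{14} = 2.9
(cA)_{14} = 4.8 * 2.9 = 13.92

13.92


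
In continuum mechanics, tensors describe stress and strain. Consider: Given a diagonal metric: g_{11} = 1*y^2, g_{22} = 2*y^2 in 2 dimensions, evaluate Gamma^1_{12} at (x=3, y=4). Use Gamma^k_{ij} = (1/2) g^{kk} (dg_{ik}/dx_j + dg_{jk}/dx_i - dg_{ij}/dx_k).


For a diagonal metric, Gamma^k_{ij} = (1/2) g^{kk} (dg_{ik}/dx_j + dg_{jk}/dx_i - dg_{ij}/dx_k).
The metric is diagonal, so g_{ab} = 0 for a != b.
At the given point: g_{11} = 16, g_{22} = 32
g^{11} = 1/16
dg_{11}/dx_2 = dg_{11}/dx_2 = 8
dg_{21}/dx_1 = 0 (off-diagonal)
dg_{12}/dx_1 = 0 (off-diagonal)
Numerator = 8 + 0 - 0 = 8
Gamma^1_{12} = 8 / (2 * 16) = 1/4

1/4


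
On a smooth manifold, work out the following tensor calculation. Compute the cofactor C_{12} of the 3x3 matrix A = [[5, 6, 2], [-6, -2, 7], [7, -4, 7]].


To find cofactor C_{12}, delete row 1 and column 2.
The resulting 2x2 submatrix is: [[-6, 7], [7, 7]]
Minor M_{12} = -6*7 - 7*7
  = -42 - 49 = -91
Sign = (-1)^(1+2) = (-1)^3 = -1
Cofactor C_{12} = -1 * -91 = 91

91


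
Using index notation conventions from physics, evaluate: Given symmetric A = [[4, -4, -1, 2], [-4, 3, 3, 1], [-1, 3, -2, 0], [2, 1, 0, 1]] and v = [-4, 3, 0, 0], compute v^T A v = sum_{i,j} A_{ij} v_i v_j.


First compute Av:
(Av)_1 = 4*-4 + -4*3 + -1*0 + 2*0 = -28
(Av)_2 = -4*-4 + 3*3 + 3*0 + 1*0 = 25
(Av)_3 = -1*-4 + 3*3 + -2*0 + 0*0 = 13
(Av)_4 = 2*-4 + 1*3 + 0*0 + 1*0 = -5
Av = [-28, 25, 13, -5]
Then v^T (Av) = -4*-28 + 3*25 + 0*13 + 0*-5
= 112 + 75 + 0 + 0 = 187

187


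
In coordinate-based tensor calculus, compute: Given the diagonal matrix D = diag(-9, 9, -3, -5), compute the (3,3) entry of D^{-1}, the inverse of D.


For a diagonal matrix, the inverse has entries (D^{-1})_{ii} = 1/d_{ii}.
The diagonal entries are: d_{11} = -9, d_{22} = 9, d_{33} = -3, d_{44} = -5
We need (D^{-1})_{33} = 1/d_{33} = 1/-3 = -1/3

-1/3


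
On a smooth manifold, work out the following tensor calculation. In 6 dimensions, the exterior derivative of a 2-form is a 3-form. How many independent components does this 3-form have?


The exterior derivative of a p-form is a (p+1)-form.
Its number of independent components is C(n, p+1).
n = 6, p+1 = 3
C(6, 3) = 20

20


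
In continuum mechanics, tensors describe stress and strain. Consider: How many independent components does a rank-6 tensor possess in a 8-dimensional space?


The number of components of a rank-r tensor in d dimensions is d^r.
Here d = 8 and r = 6.
8^6 = 262144

262144


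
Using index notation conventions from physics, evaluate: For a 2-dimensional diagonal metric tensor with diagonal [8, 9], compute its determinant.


For a diagonal metric, the determinant is the product of diagonal entries.
Diagonal entries: 8, 9
det(g) = 8 * 9 = 72

72


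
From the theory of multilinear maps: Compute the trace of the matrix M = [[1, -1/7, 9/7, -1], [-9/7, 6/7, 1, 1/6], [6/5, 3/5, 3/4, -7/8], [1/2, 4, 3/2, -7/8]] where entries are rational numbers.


The trace is the sum of diagonal entries.
Diagonal: M[1,1] = 1, M[2,2] = 6/7, M[3,3] = 3/4, M[4,4] = -7/8
Tr(M) = 1 + 6/7 + 3/4 + -7/8
Computing step by step:
After adding M[1,1]: 1
After adding M[2,2]: 13/7
After adding M[3,3]: 73/28
After adding M[4,4]: 97/56
Tr(M) = 97/56

97/56


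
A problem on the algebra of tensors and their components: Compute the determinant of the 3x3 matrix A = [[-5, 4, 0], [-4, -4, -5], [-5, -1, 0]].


Expanding along the first row, det(A) = a11*M_11 - a12*M_12 + a13*M_13, where M_1j is the (1,j) minor.
Minor M_11 = -4*0 - -5*-1 = -5
Minor M_12 = -4*0 - -5*-5 = -25
Minor M_13 = -4*-1 - -4*-5 = -16
det = -5*(-5) - 4*(-25) + 0*(-16)
    = 25 - -100 + 0
    = 125

125


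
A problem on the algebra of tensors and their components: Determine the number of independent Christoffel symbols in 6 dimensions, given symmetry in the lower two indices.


Christoffel symbols Gamma^k_{ij} are symmetric in i,j, so there are d * d(d+1)/2 independent symbols.
d = 6
d(d+1)/2 = 6 * 7 / 2 = 21
Total = 6 * 21 = 126

126


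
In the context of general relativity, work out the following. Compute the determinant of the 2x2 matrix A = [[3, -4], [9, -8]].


For a 2x2 matrix [[a, b], [c, d]], det = a*d - b*c.
a = 3, b = -4, c = 9, d = -8
a*d = 3 * -8 = -24
b*c = -4 * 9 = -36
det = -24 - -36 = 12

12


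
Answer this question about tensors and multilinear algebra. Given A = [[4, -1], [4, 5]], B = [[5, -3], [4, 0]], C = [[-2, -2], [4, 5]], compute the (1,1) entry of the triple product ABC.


(ABC)_{11} = sum_m (AB)_{1m} C_{m1}. First compute row 1 of AB.
(AB)_{11} = 4*5 + -1*4 = 16
(AB)_{12} = 4*-3 + -1*0 = -12
Now contract with column 1 of C:
(AB)_{11} * C_{11} = 16 * -2 = -32
(AB)_{12} * C_{21} = -12 * 4 = -48
(ABC)_{11} = -32 + -48 = -80

-80


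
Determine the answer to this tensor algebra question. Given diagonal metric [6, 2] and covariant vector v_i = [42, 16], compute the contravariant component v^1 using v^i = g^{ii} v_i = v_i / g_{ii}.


To raise an index with a diagonal metric: v^i = v_i / g_{ii}.
For index 1: v_1 = 42, g_{11} = 6
v^1 = 42 / 6 = 7

7


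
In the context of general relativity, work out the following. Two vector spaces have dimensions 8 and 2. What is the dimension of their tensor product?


The dimension of a tensor product is the product of dimensions.
dim(V) = 8, dim(W) = 2
dim(V (x) W) = 8 * 2 = 16

16


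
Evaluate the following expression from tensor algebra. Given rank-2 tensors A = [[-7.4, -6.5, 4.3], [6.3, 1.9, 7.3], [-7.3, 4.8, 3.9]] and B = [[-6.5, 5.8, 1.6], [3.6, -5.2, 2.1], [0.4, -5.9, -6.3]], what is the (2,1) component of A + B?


Tensor addition is component-wise: (A + B)_{ij} = A_{ij} + B_{ij}.
A_{21} = 6.3
B_{21} = 3.6
(A + B)_{21} = 6.3 + 3.6 = 9.9

9.9


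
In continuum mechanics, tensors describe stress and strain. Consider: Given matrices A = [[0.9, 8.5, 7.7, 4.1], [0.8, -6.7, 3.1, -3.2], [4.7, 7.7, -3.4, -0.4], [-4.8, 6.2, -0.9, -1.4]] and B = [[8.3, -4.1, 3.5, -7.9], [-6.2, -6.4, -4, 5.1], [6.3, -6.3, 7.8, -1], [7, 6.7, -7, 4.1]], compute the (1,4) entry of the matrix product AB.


(AB)_{ij} = sum_k A_{ik} B_{kj}.
For i=1, j=4:
A_{11} * B_{14} = 0.9 * -7.9 = -7.11
A_{12} * B_{24} = 8.5 * 5.1 = 43.35
A_{13} * B_{34} = 7.7 * -1 = -7.7
A_{14} * B_{44} = 4.1 * 4.1 = 16.81
Sum = -7.11 + 43.35 + -7.7 + 16.81 = 45.35

45.35


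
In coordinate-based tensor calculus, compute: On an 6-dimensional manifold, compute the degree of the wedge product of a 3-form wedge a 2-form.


The degree of a wedge product is the sum of the degrees of the individual forms.
Degrees: 3, 2
Total degree = 3 + 2 = 5

5


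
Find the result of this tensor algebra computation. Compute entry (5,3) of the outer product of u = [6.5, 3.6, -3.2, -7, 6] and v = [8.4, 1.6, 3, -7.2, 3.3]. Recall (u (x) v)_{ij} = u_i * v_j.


The outer product entry T_{ij} = u_i * v_j.
We need i=5, j=3.
u_5 = 6, v_3 = 3
T_{5,3} = 6 * 3 = 18

18


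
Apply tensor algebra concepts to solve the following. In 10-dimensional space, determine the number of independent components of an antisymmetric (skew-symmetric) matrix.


An antisymmetric rank-2 tensor satisfies A_{ij} = -A_{ji}, so diagonal entries are zero.
The independent components are the upper-triangular entries: C(n, 2) = n(n-1)/2.
n = 10
C(10, 2) = 10 * 9 / 2 = 90 / 2 = 45

45


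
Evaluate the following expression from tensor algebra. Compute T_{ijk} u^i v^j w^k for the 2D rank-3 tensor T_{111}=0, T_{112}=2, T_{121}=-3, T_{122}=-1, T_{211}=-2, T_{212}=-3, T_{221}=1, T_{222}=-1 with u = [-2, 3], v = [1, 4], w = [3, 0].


S = sum over i,j,k of T_{ijk} u_i v_j w_k. Expanding all 8 terms:
T_{111}*u_1*v_1*w_1 = 0*-2*1*3 = 0  (running total: 0)
T_{112}*u_1*v_1*w_2 = 2*-2*1*0 = 0  (running total: 0)
T_{121}*u_1*v_2*w_1 = -3*-2*4*3 = 72  (running total: 72)
T_{122}*u_1*v_2*w_2 = -1*-2*4*0 = 0  (running total: 72)
T_{211}*u_2*v_1*w_1 = -2*3*1*3 = -18  (running total: 54)
T_{212}*u_2*v_1*w_2 = -3*3*1*0 = 0  (running total: 54)
T_{221}*u_2*v_2*w_1 = 1*3*4*3 = 36  (running total: 90)
T_{222}*u_2*v_2*w_2 = -1*3*4*0 = 0  (running total: 90)
S = 90

90


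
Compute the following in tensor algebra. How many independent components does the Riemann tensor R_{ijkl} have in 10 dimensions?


The Riemann tensor in d dimensions has d^2(d^2 - 1)/12 independent components.
d = 10, so d^2 = 100
d^2 - 1 = 99
d^2(d^2 - 1) = 100 * 99 = 9900
Divide by 12: 9900 / 12 = 825

825


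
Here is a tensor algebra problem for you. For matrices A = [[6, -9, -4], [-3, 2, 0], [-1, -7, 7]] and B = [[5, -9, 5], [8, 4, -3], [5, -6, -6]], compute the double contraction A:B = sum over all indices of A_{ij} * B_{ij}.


A:B = sum over all i,j of A_{ij} * B_{ij}.
Row 1: 6*5=30, -9*-9=81, -4*5=-20 => row sum = 91
Row 2: -3*8=-24, 2*4=8, 0*-3=0 => row sum = -16
Row 3: -1*5=-5, -7*-6=42, 7*-6=-42 => row sum = -5
Total = 91 + -16 + -5 = 70

70


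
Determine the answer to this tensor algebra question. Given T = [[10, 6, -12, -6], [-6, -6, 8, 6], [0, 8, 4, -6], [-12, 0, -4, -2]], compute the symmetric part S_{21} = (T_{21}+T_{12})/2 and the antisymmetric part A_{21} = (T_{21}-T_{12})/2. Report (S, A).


T_{21} = -6
T_{12} = 6
S_{21} = (-6 + 6)/2 = 0/2 = 0
A_{21} = (-6 - 6)/2 = -12/2 = -6
Check: S + A = 0 + -6 = -6 = T_{21}.

(0, -6)


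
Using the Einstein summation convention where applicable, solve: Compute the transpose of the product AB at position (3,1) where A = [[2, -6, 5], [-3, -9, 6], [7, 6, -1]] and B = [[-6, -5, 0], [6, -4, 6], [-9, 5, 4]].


(AB)^T_{ij} = (AB)_{ji} = sum_k A_{jk} B_{ki}.
For i=3, j=1 we need (AB)_{13}:
A_{11} * B_{13} = 2 * 0 = 0
A_{12} * B_{23} = -6 * 6 = -36
A_{13} * B_{33} = 5 * 4 = 20
Sum = 0 + -36 + 20 = -16

-16


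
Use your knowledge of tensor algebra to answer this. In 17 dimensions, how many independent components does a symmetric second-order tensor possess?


A symmetric rank-2 tensor in d dimensions has d(d+1)/2 independent components.
d = 17
d(d+1)/2 = 17 * 18 / 2 = 306 / 2 = 153

153


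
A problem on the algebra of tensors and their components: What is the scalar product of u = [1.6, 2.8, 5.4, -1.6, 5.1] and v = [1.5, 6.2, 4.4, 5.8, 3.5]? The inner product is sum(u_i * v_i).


The inner product u . v = sum of u_i * v_i.
Term-by-term: 1.6 * 1.5, 2.8 * 6.2, 5.4 * 4.4, -1.6 * 5.8, 5.1 * 3.5
Products: 2.4, 17.36, 23.76, -9.28, 17.85
Sum = 2.4 + 17.36 + 23.76 + -9.28 + 17.85 = 52.09

52.09


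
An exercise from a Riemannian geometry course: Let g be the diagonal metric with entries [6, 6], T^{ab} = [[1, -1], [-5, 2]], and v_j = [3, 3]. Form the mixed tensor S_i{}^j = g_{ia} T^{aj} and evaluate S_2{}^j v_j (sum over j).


Step 1: lower the first index. For a diagonal metric, g_{ia} T^{aj} = g_{ii} T^{ij} (no sum on i).
g_{22} = 6
S_2{}^1 = 6 * T^{21} = 6 * -5 = -30
S_2{}^2 = 6 * T^{22} = 6 * 2 = 12
Step 2: contract S_2{}^j with v_j.
S_2{}^1 * v_1 = -30 * 3 = -90
S_2{}^2 * v_2 = 12 * 3 = 36
Result = -90 + 36 = -54

-54


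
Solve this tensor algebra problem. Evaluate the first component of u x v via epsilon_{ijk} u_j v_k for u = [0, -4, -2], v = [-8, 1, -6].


(u x v)_1 = sum_{j,k} epsilon_{1jk} u_j v_k. Only permutations of (1,2,3) contribute; the two non-zero terms are:
eps_{123} u_2 v_3 = 1 * -4 * -6 = 24
eps_{132} u_3 v_2 = -1 * -2 * 1 = 2
(u x v)_1 = 26

26


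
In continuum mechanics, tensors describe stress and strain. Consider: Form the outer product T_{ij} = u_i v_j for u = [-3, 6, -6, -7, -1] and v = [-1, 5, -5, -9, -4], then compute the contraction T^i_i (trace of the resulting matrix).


The outer product gives T_{ij} = u_i v_j.
The trace (contraction) is Tr(T) = sum_i T_{ii} = sum_i u_i v_i.
Diagonal entries:
T_{11} = u_1 * v_1 = -3 * -1 = 3
T_{22} = u_2 * v_2 = 6 * 5 = 30
T_{33} = u_3 * v_3 = -6 * -5 = 30
T_{44} = u_4 * v_4 = -7 * -9 = 63
T_{55} = u_5 * v_5 = -1 * -4 = 4
Tr(T) = 3 + 30 + 30 + 63 + 4 = 130

130


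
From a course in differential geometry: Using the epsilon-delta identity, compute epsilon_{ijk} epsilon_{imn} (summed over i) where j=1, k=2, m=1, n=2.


Using the identity: epsilon_{ijk} epsilon_{imn} = delta_{jm} delta_{kn} - delta_{jn} delta_{km}.
delta_{11} = 1
delta_{22} = 1
delta_{12} = 0
delta_{21} = 0
Result = 1 * 1 - 0 * 0 = 1 - 0 = 1

1


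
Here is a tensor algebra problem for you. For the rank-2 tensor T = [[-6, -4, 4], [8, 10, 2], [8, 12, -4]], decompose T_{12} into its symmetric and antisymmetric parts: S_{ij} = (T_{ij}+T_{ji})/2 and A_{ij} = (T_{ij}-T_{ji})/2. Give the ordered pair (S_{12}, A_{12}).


T_{12} = -4
T_{21} = 8
S_{12} = (-4 + 8)/2 = 4/2 = 2
A_{12} = (-4 - 8)/2 = -12/2 = -6
Check: S + A = 2 + -6 = -4 = T_{12}.

(2, -6)


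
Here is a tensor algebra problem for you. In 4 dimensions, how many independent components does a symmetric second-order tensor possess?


A symmetric rank-2 tensor in d dimensions has d(d+1)/2 independent components.
d = 4
d(d+1)/2 = 4 * 5 / 2 = 20 / 2 = 10

10


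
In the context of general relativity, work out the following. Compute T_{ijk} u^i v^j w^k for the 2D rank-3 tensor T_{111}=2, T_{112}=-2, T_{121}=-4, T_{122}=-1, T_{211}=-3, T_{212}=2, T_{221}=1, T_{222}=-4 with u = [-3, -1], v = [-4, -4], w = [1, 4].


S = sum over i,j,k of T_{ijk} u_i v_j w_k. Expanding all 8 terms:
T_{111}*u_1*v_1*w_1 = 2*-3*-4*1 = 24  (running total: 24)
T_{112}*u_1*v_1*w_2 = -2*-3*-4*4 = -96  (running total: -72)
T_{121}*u_1*v_2*w_1 = -4*-3*-4*1 = -48  (running total: -120)
T_{122}*u_1*v_2*w_2 = -1*-3*-4*4 = -48  (running total: -168)
T_{211}*u_2*v_1*w_1 = -3*-1*-4*1 = -12  (running total: -180)
T_{212}*u_2*v_1*w_2 = 2*-1*-4*4 = 32  (running total: -148)
T_{221}*u_2*v_2*w_1 = 1*-1*-4*1 = 4  (running total: -144)
T_{222}*u_2*v_2*w_2 = -4*-1*-4*4 = -64  (running total: -208)
S = -208

-208
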